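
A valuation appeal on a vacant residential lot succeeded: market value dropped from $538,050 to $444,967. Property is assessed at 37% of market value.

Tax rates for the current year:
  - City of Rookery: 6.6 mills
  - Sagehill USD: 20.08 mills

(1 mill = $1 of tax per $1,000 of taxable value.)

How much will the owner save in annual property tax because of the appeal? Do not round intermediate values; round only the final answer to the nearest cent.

$918.88

Old assessed value = $538,050 × 0.37 = $199,078.5
New assessed value = $444,967 × 0.37 = $164,637.79
Combined rate = 0.0066 + 0.02008 = 0.02668
Old tax = $199,078.5 × 0.02668 = $5,311.41438
New tax = $164,637.79 × 0.02668 = $4,392.5362372
Reduction = $5,311.41438 − $4,392.5362372 = $918.8781428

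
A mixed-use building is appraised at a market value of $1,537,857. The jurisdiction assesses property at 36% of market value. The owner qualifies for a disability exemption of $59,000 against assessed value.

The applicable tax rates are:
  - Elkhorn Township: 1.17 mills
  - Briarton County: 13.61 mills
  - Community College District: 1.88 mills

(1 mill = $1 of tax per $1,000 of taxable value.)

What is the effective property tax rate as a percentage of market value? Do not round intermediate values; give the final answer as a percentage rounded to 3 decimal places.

Assessed value = $1,537,857 × 0.36 = $553,628.52
Taxable value = $553,628.52 − $59,000 = $494,628.52
Elkhorn Township: $494,628.52 × 0.00117 = $578.7153684
Briarton County: $494,628.52 × 0.01361 = $6,731.8941572
Community College District: $494,628.52 × 0.00188 = $929.9016176
Total tax = $8,240.5111432
Effective rate = $8,240.5111432 ÷ $1,537,857 = 0.536% of market value

0.536%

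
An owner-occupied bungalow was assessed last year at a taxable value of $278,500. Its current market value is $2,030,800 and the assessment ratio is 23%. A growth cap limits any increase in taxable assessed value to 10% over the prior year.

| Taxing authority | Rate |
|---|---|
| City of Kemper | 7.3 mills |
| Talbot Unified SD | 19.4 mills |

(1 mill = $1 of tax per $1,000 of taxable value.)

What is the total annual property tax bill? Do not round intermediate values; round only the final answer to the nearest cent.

$8,179.55

Uncapped assessed value = $2,030,800 × 0.23 = $467,084
Cap limit = $278,500 × 1.1 = $306,350
Taxable assessed value = min($467,084, $306,350) = $306,350 (cap binds)
City of Kemper: $306,350 × 0.0073 = $2,236.355
Talbot Unified SD: $306,350 × 0.0194 = $5,943.19
Total = $8,179.545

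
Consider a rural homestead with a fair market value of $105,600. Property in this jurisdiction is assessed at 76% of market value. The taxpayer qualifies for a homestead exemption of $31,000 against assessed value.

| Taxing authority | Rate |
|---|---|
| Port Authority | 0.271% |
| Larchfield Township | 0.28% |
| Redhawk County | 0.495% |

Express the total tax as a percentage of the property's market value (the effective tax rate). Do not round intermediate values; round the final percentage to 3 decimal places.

Assessed value = $105,600 × 0.76 = $80,256
Taxable value = $80,256 − $31,000 = $49,256
Port Authority: $49,256 × 0.00271 = $133.48376
Larchfield Township: $49,256 × 0.0028 = $137.9168
Redhawk County: $49,256 × 0.00495 = $243.8172
Total tax = $515.21776
Effective rate = $515.21776 ÷ $105,600 = 0.488% of market value

0.488%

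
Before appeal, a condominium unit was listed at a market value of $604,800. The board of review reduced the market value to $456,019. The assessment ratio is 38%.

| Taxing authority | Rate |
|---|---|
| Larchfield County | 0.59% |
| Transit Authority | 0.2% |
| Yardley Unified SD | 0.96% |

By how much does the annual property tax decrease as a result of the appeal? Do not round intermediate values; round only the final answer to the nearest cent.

Old assessed value = $604,800 × 0.38 = $229,824
New assessed value = $456,019 × 0.38 = $173,287.22
Combined rate = 0.0059 + 0.002 + 0.0096 = 0.0175
Old tax = $229,824 × 0.0175 = $4,021.92
New tax = $173,287.22 × 0.0175 = $3,032.52635
Reduction = $4,021.92 − $3,032.52635 = $989.39365

$989.39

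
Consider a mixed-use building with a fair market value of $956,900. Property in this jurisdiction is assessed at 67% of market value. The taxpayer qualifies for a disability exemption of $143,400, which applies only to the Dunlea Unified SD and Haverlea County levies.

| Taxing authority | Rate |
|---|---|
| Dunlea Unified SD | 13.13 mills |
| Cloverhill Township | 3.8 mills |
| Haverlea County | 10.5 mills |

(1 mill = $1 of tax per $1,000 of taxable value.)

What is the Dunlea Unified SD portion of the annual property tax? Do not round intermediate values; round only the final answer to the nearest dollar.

$6,535

Assessed value = $956,900 × 0.67 = $641,123
Dunlea Unified SD taxable value = $641,123 − $143,400 = $497,723
Dunlea Unified SD levy = $497,723 × 0.01313 = $6,535.10299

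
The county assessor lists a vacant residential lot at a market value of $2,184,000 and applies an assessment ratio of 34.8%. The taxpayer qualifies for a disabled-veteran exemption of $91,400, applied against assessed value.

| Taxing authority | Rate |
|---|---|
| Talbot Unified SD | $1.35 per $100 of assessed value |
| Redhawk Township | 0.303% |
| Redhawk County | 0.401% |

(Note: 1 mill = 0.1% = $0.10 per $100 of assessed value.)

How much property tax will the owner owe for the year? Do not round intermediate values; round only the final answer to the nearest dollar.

$13,734

Assessed value = $2,184,000 × 0.348 = $760,032
Taxable value = $760,032 − $91,400 = $668,632
Talbot Unified SD: $668,632 × 0.0135 = $9,026.532
Redhawk Township: $668,632 × 0.00303 = $2,025.95496
Redhawk County: $668,632 × 0.00401 = $2,681.21432
Total = $13,733.70128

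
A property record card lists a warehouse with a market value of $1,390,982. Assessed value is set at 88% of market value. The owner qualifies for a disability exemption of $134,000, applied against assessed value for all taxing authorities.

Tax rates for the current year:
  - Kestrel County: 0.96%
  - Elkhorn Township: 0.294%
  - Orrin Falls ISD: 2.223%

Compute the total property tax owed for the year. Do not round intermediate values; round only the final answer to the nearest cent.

Assessed value = $1,390,982 × 0.88 = $1,224,064.16
Taxable value = $1,224,064.16 − $134,000 = $1,090,064.16
Kestrel County: $1,090,064.16 × 0.0096 = $10,464.615936
Elkhorn Township: $1,090,064.16 × 0.00294 = $3,204.7886304
Orrin Falls ISD: $1,090,064.16 × 0.02223 = $24,232.1262768
Total = $10,464.615936 + $3,204.7886304 + $24,232.1262768 = $37,901.5308432

$37,901.53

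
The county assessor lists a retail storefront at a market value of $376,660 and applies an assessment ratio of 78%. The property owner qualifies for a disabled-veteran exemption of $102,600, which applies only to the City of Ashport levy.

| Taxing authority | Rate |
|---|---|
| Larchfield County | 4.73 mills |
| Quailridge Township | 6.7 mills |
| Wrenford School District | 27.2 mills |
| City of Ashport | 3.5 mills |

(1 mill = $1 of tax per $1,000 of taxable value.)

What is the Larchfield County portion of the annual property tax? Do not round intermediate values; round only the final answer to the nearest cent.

Assessed value = $376,660 × 0.78 = $293,794.8
Larchfield County taxable value = $293,794.8 (exemption does not apply)
Larchfield County levy = $293,794.8 × 0.00473 = $1,389.649404

$1,389.65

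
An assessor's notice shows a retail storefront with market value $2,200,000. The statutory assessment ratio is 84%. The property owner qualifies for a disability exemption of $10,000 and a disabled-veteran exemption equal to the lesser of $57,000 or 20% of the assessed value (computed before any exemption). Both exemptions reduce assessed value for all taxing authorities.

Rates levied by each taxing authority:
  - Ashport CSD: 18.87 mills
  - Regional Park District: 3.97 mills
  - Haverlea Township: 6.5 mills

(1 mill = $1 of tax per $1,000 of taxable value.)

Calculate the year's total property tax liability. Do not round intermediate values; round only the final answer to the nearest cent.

Assessed value = $2,200,000 × 0.84 = $1,848,000
Disabled-veteran exemption = min($57,000, 20% × $1,848,000) = min($57,000, $369,600) = $57,000 (dollar cap binds)
Taxable value = $1,848,000 − $10,000 − $57,000 = $1,781,000
Ashport CSD: $1,781,000 × 0.01887 = $33,607.47
Regional Park District: $1,781,000 × 0.00397 = $7,070.57
Haverlea Township: $1,781,000 × 0.0065 = $11,576.5
Total = $52,254.54

$52,254.54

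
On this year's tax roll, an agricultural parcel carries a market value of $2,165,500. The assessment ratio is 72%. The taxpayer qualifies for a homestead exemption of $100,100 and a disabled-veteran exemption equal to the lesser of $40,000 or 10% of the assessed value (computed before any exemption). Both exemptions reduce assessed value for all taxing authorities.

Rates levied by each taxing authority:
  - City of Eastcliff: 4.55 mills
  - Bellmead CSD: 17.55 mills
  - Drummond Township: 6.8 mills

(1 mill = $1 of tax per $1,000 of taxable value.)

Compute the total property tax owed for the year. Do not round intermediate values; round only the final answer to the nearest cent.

Assessed value = $2,165,500 × 0.72 = $1,559,160
Disabled-veteran exemption = min($40,000, 10% × $1,559,160) = min($40,000, $155,916) = $40,000 (dollar cap binds)
Taxable value = $1,559,160 − $100,100 − $40,000 = $1,419,060
City of Eastcliff: $1,419,060 × 0.00455 = $6,456.723
Bellmead CSD: $1,419,060 × 0.01755 = $24,904.503
Drummond Township: $1,419,060 × 0.0068 = $9,649.608
Total = $41,010.834

$41,010.83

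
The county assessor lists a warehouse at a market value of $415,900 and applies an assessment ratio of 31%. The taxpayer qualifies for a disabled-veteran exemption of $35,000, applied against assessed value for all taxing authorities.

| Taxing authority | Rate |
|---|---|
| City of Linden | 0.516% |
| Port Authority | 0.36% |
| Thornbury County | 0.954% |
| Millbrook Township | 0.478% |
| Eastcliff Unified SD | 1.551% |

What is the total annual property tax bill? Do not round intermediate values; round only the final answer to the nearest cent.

$3,624.72

Assessed value = $415,900 × 0.31 = $128,929
Taxable value = $128,929 − $35,000 = $93,929
City of Linden: $93,929 × 0.00516 = $484.67364
Port Authority: $93,929 × 0.0036 = $338.1444
Thornbury County: $93,929 × 0.00954 = $896.08266
Millbrook Township: $93,929 × 0.00478 = $448.98062
Eastcliff Unified SD: $93,929 × 0.01551 = $1,456.83879
Total = $484.67364 + $338.1444 + $896.08266 + $448.98062 + $1,456.83879 = $3,624.72011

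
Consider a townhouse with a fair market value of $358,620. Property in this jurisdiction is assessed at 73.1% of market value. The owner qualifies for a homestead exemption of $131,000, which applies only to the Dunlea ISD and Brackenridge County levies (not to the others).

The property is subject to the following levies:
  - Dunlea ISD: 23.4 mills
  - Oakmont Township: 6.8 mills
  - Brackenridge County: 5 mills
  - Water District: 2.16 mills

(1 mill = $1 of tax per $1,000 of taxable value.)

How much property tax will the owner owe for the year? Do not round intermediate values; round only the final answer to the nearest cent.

Assessed value = $358,620 × 0.731 = $262,151.22
Dunlea ISD: ($262,151.22 − $131,000) × 0.0234 = $131,151.22 × 0.0234 = $3,068.938548
Oakmont Township: $262,151.22 × 0.0068 = $1,782.628296
Brackenridge County: ($262,151.22 − $131,000) × 0.005 = $131,151.22 × 0.005 = $655.7561
Water District: $262,151.22 × 0.00216 = $566.2466352
Total = $6,073.5695792

$6,073.57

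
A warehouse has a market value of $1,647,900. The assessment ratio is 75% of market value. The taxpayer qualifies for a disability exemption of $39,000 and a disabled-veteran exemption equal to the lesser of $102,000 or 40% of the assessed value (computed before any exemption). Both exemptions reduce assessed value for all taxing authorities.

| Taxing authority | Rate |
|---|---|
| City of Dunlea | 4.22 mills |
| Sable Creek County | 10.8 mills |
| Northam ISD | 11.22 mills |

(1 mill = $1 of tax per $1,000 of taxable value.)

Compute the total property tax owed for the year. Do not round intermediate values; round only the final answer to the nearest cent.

Assessed value = $1,647,900 × 0.75 = $1,235,925
Disabled-veteran exemption = min($102,000, 40% × $1,235,925) = min($102,000, $494,370) = $102,000 (dollar cap binds)
Taxable value = $1,235,925 − $39,000 − $102,000 = $1,094,925
City of Dunlea: $1,094,925 × 0.00422 = $4,620.5835
Sable Creek County: $1,094,925 × 0.0108 = $11,825.19
Northam ISD: $1,094,925 × 0.01122 = $12,285.0585
Total = $28,730.832

$28,730.83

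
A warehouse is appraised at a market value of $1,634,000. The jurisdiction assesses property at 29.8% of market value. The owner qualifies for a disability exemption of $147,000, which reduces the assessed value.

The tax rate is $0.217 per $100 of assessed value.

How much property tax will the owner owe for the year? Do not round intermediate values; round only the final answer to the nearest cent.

Assessed value = $1,634,000 × 0.298 = $486,932
Taxable value = $486,932 − $147,000 = $339,932
Tax = $339,932 × 0.00217 = $737.65244

$737.65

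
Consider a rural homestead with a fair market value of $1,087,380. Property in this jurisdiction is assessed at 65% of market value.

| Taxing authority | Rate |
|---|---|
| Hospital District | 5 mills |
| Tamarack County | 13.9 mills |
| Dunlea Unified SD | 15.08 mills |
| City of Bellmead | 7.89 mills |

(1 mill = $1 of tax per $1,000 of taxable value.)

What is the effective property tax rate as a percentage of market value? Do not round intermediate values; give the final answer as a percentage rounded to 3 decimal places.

Assessed value = $1,087,380 × 0.65 = $706,797
Hospital District: $706,797 × 0.005 = $3,533.985
Tamarack County: $706,797 × 0.0139 = $9,824.4783
Dunlea Unified SD: $706,797 × 0.01508 = $10,658.49876
City of Bellmead: $706,797 × 0.00789 = $5,576.62833
Total tax = $29,593.59039
Effective rate = $29,593.59039 ÷ $1,087,380 = 2.722% of market value

2.722%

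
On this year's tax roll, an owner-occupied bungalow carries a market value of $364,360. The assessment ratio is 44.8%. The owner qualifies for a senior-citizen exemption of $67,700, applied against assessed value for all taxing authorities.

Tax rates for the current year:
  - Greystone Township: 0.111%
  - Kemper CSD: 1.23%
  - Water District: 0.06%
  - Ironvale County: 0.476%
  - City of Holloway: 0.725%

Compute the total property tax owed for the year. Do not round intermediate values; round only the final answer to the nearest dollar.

Assessed value = $364,360 × 0.448 = $163,233.28
Taxable value = $163,233.28 − $67,700 = $95,533.28
Greystone Township: $95,533.28 × 0.00111 = $106.0419408
Kemper CSD: $95,533.28 × 0.0123 = $1,175.059344
Water District: $95,533.28 × 0.0006 = $57.319968
Ironvale County: $95,533.28 × 0.00476 = $454.7384128
City of Holloway: $95,533.28 × 0.00725 = $692.61628
Total = $106.0419408 + $1,175.059344 + $57.319968 + $454.7384128 + $692.61628 = $2,485.7759456

$2,486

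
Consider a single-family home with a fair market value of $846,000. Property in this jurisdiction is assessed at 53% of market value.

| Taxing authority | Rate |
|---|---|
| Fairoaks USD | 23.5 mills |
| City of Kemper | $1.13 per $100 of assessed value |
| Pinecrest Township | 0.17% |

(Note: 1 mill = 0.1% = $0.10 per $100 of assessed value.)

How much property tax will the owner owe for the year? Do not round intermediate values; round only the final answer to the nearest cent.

Assessed value = $846,000 × 0.53 = $448,380
Fairoaks USD: $448,380 × 0.0235 = $10,536.93
City of Kemper: $448,380 × 0.0113 = $5,066.694
Pinecrest Township: $448,380 × 0.0017 = $762.246
Total = $16,365.87

$16,365.87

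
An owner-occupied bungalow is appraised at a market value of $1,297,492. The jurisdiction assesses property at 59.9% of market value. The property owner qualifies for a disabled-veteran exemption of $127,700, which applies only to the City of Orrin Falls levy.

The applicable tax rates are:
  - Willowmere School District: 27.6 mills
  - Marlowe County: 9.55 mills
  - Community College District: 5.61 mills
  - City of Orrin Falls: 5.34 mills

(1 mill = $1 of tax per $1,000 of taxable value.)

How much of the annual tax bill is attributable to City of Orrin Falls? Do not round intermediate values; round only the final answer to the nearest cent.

Assessed value = $1,297,492 × 0.599 = $777,197.708
City of Orrin Falls taxable value = $777,197.708 − $127,700 = $649,497.708
City of Orrin Falls levy = $649,497.708 × 0.00534 = $3,468.31776072

$3,468.32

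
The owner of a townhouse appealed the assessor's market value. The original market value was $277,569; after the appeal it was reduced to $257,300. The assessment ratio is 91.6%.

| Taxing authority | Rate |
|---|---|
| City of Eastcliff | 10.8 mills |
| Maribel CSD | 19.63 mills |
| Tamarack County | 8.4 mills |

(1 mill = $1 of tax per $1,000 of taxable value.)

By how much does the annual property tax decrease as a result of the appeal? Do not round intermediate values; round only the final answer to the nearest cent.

Old assessed value = $277,569 × 0.916 = $254,253.204
New assessed value = $257,300 × 0.916 = $235,686.8
Combined rate = 0.0108 + 0.01963 + 0.0084 = 0.03883
Old tax = $254,253.204 × 0.03883 = $9,872.65191132
New tax = $235,686.8 × 0.03883 = $9,151.718444
Reduction = $9,872.65191132 − $9,151.718444 = $720.93346732

$720.93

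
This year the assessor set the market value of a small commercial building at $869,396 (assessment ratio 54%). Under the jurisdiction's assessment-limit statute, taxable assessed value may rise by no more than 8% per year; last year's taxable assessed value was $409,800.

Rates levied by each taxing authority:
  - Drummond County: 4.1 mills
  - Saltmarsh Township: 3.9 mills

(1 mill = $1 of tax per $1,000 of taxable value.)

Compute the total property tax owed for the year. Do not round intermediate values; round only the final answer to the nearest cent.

Uncapped assessed value = $869,396 × 0.54 = $469,473.84
Cap limit = $409,800 × 1.08 = $442,584
Taxable assessed value = min($469,473.84, $442,584) = $442,584 (cap binds)
Drummond County: $442,584 × 0.0041 = $1,814.5944
Saltmarsh Township: $442,584 × 0.0039 = $1,726.0776
Total = $3,540.672

$3,540.67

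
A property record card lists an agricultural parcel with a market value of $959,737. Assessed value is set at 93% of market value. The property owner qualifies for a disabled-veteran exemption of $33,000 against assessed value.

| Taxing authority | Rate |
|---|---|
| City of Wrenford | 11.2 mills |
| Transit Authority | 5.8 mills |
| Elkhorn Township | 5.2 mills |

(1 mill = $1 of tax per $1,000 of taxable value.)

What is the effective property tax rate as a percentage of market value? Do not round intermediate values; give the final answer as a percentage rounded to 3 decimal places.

Assessed value = $959,737 × 0.93 = $892,555.41
Taxable value = $892,555.41 − $33,000 = $859,555.41
City of Wrenford: $859,555.41 × 0.0112 = $9,627.020592
Transit Authority: $859,555.41 × 0.0058 = $4,985.421378
Elkhorn Township: $859,555.41 × 0.0052 = $4,469.688132
Total tax = $19,082.130102
Effective rate = $19,082.130102 ÷ $959,737 = 1.988% of market value

1.988%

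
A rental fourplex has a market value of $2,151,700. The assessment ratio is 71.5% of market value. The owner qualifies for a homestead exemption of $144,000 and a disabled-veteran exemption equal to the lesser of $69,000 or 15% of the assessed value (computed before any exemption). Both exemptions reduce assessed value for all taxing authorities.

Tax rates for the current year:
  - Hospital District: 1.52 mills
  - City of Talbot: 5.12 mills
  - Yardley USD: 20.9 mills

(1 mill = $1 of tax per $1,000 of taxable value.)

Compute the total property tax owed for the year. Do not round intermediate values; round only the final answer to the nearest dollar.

$36,503

Assessed value = $2,151,700 × 0.715 = $1,538,465.5
Disabled-veteran exemption = min($69,000, 15% × $1,538,465.5) = min($69,000, $230,769.825) = $69,000 (dollar cap binds)
Taxable value = $1,538,465.5 − $144,000 − $69,000 = $1,325,465.5
Hospital District: $1,325,465.5 × 0.00152 = $2,014.70756
City of Talbot: $1,325,465.5 × 0.00512 = $6,786.38336
Yardley USD: $1,325,465.5 × 0.0209 = $27,702.22895
Total = $36,503.31987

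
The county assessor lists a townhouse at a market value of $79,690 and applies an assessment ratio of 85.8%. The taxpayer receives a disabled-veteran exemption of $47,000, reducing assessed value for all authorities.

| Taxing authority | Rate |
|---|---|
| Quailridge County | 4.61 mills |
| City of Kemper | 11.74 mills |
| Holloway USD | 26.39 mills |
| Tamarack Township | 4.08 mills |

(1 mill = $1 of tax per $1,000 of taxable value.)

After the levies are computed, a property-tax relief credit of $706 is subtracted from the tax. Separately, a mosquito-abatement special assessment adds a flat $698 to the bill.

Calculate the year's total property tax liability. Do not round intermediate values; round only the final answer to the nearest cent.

$992.73

Assessed value = $79,690 × 0.858 = $68,374.02
Taxable value = $68,374.02 − $47,000 = $21,374.02
Quailridge County: $21,374.02 × 0.00461 = $98.5342322
City of Kemper: $21,374.02 × 0.01174 = $250.9309948
Holloway USD: $21,374.02 × 0.02639 = $564.0603878
Tamarack Township: $21,374.02 × 0.00408 = $87.2060016
Levies subtotal = $1,000.7316164
After credit = $1,000.7316164 − $706 = $294.7316164
Total = $294.7316164 + $698 = $992.7316164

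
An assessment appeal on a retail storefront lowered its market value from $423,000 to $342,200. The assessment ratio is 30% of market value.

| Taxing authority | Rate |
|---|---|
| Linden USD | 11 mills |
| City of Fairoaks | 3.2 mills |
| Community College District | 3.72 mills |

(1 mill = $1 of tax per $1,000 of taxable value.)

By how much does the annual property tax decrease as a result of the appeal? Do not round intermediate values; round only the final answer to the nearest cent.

$434.38

Old assessed value = $423,000 × 0.3 = $126,900
New assessed value = $342,200 × 0.3 = $102,660
Combined rate = 0.011 + 0.0032 + 0.00372 = 0.01792
Old tax = $126,900 × 0.01792 = $2,274.048
New tax = $102,660 × 0.01792 = $1,839.6672
Reduction = $2,274.048 − $1,839.6672 = $434.3808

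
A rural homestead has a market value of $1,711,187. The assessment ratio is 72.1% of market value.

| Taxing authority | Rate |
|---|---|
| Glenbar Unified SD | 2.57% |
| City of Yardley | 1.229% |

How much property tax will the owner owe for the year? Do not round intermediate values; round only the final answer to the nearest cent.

$46,870.76

Assessed value = $1,711,187 × 0.721 = $1,233,765.827
Glenbar Unified SD: $1,233,765.827 × 0.0257 = $31,707.7817539
City of Yardley: $1,233,765.827 × 0.01229 = $15,162.98201383
Total = $31,707.7817539 + $15,162.98201383 = $46,870.76376773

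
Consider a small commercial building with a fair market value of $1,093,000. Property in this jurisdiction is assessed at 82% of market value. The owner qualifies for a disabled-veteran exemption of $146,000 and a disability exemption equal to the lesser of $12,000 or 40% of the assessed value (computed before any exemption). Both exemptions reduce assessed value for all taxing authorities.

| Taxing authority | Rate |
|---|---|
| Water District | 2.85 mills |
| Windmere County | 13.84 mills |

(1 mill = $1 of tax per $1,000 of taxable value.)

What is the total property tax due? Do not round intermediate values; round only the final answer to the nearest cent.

$12,321.56

Assessed value = $1,093,000 × 0.82 = $896,260
Disability exemption = min($12,000, 40% × $896,260) = min($12,000, $358,504) = $12,000 (dollar cap binds)
Taxable value = $896,260 − $146,000 − $12,000 = $738,260
Water District: $738,260 × 0.00285 = $2,104.041
Windmere County: $738,260 × 0.01384 = $10,217.5184
Total = $12,321.5594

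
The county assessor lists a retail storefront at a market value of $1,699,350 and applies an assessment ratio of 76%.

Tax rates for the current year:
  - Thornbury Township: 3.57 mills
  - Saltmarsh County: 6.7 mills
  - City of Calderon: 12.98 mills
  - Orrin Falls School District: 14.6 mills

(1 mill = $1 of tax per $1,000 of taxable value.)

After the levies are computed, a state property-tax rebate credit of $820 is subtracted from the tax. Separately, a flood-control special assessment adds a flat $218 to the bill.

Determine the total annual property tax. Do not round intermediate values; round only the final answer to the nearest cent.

$48,281.50

Assessed value = $1,699,350 × 0.76 = $1,291,506
Thornbury Township: $1,291,506 × 0.00357 = $4,610.67642
Saltmarsh County: $1,291,506 × 0.0067 = $8,653.0902
City of Calderon: $1,291,506 × 0.01298 = $16,763.74788
Orrin Falls School District: $1,291,506 × 0.0146 = $18,855.9876
Levies subtotal = $48,883.5021
After credit = $48,883.5021 − $820 = $48,063.5021
Total = $48,063.5021 + $218 = $48,281.5021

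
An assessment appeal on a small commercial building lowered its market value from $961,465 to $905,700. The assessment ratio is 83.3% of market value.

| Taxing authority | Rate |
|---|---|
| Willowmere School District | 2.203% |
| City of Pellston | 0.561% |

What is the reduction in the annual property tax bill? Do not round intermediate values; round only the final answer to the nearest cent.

Old assessed value = $961,465 × 0.833 = $800,900.345
New assessed value = $905,700 × 0.833 = $754,448.1
Combined rate = 0.02203 + 0.00561 = 0.02764
Old tax = $800,900.345 × 0.02764 = $22,136.8855358
New tax = $754,448.1 × 0.02764 = $20,852.945484
Reduction = $22,136.8855358 − $20,852.945484 = $1,283.9400518

$1,283.94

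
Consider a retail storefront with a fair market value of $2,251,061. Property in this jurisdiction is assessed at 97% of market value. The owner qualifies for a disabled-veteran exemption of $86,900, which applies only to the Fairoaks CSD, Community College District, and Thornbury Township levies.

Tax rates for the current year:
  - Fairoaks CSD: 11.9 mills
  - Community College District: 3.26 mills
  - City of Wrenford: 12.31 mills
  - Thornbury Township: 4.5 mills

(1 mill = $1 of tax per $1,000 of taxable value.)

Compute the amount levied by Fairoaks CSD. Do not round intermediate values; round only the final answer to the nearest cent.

Assessed value = $2,251,061 × 0.97 = $2,183,529.17
Fairoaks CSD taxable value = $2,183,529.17 − $86,900 = $2,096,629.17
Fairoaks CSD levy = $2,096,629.17 × 0.0119 = $24,949.887123

$24,949.89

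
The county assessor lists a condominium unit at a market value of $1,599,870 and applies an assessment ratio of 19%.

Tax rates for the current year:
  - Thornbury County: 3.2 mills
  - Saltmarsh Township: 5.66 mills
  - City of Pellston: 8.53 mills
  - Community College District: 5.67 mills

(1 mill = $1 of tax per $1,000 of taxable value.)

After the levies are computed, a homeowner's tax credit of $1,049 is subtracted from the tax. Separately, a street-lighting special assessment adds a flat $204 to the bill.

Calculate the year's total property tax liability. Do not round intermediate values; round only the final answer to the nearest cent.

Assessed value = $1,599,870 × 0.19 = $303,975.3
Thornbury County: $303,975.3 × 0.0032 = $972.72096
Saltmarsh Township: $303,975.3 × 0.00566 = $1,720.500198
City of Pellston: $303,975.3 × 0.00853 = $2,592.909309
Community College District: $303,975.3 × 0.00567 = $1,723.539951
Levies subtotal = $7,009.670418
After credit = $7,009.670418 − $1,049 = $5,960.670418
Total = $5,960.670418 + $204 = $6,164.670418

$6,164.67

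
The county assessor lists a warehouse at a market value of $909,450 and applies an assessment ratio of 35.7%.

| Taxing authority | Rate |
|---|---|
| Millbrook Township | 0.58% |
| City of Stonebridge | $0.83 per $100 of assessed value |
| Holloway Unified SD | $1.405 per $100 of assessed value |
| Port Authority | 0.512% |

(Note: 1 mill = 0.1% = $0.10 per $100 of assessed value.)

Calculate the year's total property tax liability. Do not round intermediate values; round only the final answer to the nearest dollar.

$10,802

Assessed value = $909,450 × 0.357 = $324,673.65
Millbrook Township: $324,673.65 × 0.0058 = $1,883.10717
City of Stonebridge: $324,673.65 × 0.0083 = $2,694.791295
Holloway Unified SD: $324,673.65 × 0.01405 = $4,561.6647825
Port Authority: $324,673.65 × 0.00512 = $1,662.329088
Total = $10,801.8923355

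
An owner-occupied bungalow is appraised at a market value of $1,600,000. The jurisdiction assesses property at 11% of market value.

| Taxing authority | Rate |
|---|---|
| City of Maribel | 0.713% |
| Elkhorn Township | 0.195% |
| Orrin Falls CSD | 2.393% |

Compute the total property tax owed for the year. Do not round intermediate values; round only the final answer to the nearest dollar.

Assessed value = $1,600,000 × 0.11 = $176,000
City of Maribel: $176,000 × 0.00713 = $1,254.88
Elkhorn Township: $176,000 × 0.00195 = $343.2
Orrin Falls CSD: $176,000 × 0.02393 = $4,211.68
Total = $1,254.88 + $343.2 + $4,211.68 = $5,809.76

$5,810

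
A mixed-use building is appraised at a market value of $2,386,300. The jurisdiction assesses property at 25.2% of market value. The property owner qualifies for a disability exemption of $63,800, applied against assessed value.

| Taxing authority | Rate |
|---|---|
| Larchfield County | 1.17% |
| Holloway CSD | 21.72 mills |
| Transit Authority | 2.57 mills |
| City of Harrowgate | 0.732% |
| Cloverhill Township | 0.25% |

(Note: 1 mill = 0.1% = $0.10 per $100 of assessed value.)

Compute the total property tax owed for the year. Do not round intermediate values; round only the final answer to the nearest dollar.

$24,625

Assessed value = $2,386,300 × 0.252 = $601,347.6
Taxable value = $601,347.6 − $63,800 = $537,547.6
Larchfield County: $537,547.6 × 0.0117 = $6,289.30692
Holloway CSD: $537,547.6 × 0.02172 = $11,675.533872
Transit Authority: $537,547.6 × 0.00257 = $1,381.497332
City of Harrowgate: $537,547.6 × 0.00732 = $3,934.848432
Cloverhill Township: $537,547.6 × 0.0025 = $1,343.869
Total = $24,625.055556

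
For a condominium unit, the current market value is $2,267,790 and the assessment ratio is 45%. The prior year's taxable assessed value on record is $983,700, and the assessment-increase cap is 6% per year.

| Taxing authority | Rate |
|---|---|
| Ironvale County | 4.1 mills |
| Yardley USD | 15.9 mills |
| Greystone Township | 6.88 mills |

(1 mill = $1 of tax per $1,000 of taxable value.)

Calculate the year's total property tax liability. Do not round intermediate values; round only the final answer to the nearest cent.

Uncapped assessed value = $2,267,790 × 0.45 = $1,020,505.5
Cap limit = $983,700 × 1.06 = $1,042,722
Taxable assessed value = min($1,020,505.5, $1,042,722) = $1,020,505.5 (cap does not bind)
Ironvale County: $1,020,505.5 × 0.0041 = $4,184.07255
Yardley USD: $1,020,505.5 × 0.0159 = $16,226.03745
Greystone Township: $1,020,505.5 × 0.00688 = $7,021.07784
Total = $27,431.18784

$27,431.19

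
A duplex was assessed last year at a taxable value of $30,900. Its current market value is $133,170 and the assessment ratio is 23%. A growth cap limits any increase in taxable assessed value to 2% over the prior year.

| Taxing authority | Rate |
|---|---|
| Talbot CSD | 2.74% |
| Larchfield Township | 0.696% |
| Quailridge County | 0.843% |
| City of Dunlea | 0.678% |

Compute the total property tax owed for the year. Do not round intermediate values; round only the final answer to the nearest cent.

$1,518.28

Uncapped assessed value = $133,170 × 0.23 = $30,629.1
Cap limit = $30,900 × 1.02 = $31,518
Taxable assessed value = min($30,629.1, $31,518) = $30,629.1 (cap does not bind)
Talbot CSD: $30,629.1 × 0.0274 = $839.23734
Larchfield Township: $30,629.1 × 0.00696 = $213.178536
Quailridge County: $30,629.1 × 0.00843 = $258.203313
City of Dunlea: $30,629.1 × 0.00678 = $207.665298
Total = $1,518.284487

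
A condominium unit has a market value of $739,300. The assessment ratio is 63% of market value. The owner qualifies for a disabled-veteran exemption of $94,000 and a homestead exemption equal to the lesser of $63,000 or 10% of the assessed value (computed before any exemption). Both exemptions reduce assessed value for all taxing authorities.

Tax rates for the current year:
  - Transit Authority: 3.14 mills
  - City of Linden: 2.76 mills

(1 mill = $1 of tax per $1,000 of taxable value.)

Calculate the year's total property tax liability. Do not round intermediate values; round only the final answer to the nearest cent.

$1,918.58

Assessed value = $739,300 × 0.63 = $465,759
Homestead exemption = min($63,000, 10% × $465,759) = min($63,000, $46,575.9) = $46,575.9 (percentage binds)
Taxable value = $465,759 − $94,000 − $46,575.9 = $325,183.1
Transit Authority: $325,183.1 × 0.00314 = $1,021.074934
City of Linden: $325,183.1 × 0.00276 = $897.505356
Total = $1,918.58029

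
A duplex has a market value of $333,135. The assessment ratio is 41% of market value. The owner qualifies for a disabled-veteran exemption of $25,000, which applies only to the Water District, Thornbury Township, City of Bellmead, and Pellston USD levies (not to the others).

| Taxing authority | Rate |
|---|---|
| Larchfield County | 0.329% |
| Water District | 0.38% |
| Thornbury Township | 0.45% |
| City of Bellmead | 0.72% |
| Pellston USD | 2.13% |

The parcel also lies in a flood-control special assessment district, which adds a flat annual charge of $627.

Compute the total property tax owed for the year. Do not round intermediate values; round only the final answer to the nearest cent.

Assessed value = $333,135 × 0.41 = $136,585.35
Larchfield County: $136,585.35 × 0.00329 = $449.3658015
Water District: ($136,585.35 − $25,000) × 0.0038 = $111,585.35 × 0.0038 = $424.02433
Thornbury Township: ($136,585.35 − $25,000) × 0.0045 = $111,585.35 × 0.0045 = $502.134075
City of Bellmead: ($136,585.35 − $25,000) × 0.0072 = $111,585.35 × 0.0072 = $803.41452
Pellston USD: ($136,585.35 − $25,000) × 0.0213 = $111,585.35 × 0.0213 = $2,376.767955
Levies subtotal = $4,555.7066815
Total = $4,555.7066815 + $627 = $5,182.7066815

$5,182.71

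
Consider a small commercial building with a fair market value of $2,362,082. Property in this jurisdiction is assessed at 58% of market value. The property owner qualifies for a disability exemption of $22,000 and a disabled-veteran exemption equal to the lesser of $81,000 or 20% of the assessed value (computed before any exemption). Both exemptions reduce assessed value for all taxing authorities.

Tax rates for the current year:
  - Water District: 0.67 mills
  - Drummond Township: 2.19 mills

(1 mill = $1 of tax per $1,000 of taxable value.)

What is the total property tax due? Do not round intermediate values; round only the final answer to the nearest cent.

$3,623.64

Assessed value = $2,362,082 × 0.58 = $1,370,007.56
Disabled-veteran exemption = min($81,000, 20% × $1,370,007.56) = min($81,000, $274,001.512) = $81,000 (dollar cap binds)
Taxable value = $1,370,007.56 − $22,000 − $81,000 = $1,267,007.56
Water District: $1,267,007.56 × 0.00067 = $848.8950652
Drummond Township: $1,267,007.56 × 0.00219 = $2,774.7465564
Total = $3,623.6416216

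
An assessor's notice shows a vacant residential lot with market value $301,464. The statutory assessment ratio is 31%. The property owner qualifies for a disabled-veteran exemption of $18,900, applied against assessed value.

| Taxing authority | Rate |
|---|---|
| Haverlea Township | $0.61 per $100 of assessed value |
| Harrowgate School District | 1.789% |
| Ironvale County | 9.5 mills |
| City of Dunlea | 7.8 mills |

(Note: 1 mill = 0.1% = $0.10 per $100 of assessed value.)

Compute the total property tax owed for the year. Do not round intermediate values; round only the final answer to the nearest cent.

Assessed value = $301,464 × 0.31 = $93,453.84
Taxable value = $93,453.84 − $18,900 = $74,553.84
Haverlea Township: $74,553.84 × 0.0061 = $454.778424
Harrowgate School District: $74,553.84 × 0.01789 = $1,333.7681976
Ironvale County: $74,553.84 × 0.0095 = $708.26148
City of Dunlea: $74,553.84 × 0.0078 = $581.519952
Total = $3,078.3280536

$3,078.33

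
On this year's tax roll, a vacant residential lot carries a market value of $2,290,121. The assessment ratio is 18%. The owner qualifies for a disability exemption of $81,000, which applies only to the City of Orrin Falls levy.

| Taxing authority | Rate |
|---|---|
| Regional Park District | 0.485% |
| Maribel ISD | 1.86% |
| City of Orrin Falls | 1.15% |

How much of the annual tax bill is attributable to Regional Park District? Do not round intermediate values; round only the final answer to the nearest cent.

$1,999.28

Assessed value = $2,290,121 × 0.18 = $412,221.78
Regional Park District taxable value = $412,221.78 (exemption does not apply)
Regional Park District levy = $412,221.78 × 0.00485 = $1,999.275633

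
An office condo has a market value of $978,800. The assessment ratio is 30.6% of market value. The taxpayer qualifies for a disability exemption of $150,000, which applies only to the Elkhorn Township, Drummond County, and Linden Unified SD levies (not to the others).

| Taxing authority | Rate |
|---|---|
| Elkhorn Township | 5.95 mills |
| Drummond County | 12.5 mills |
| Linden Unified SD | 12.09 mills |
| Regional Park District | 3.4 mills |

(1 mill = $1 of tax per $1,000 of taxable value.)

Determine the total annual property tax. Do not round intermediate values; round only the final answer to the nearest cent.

Assessed value = $978,800 × 0.306 = $299,512.8
Elkhorn Township: ($299,512.8 − $150,000) × 0.00595 = $149,512.8 × 0.00595 = $889.60116
Drummond County: ($299,512.8 − $150,000) × 0.0125 = $149,512.8 × 0.0125 = $1,868.91
Linden Unified SD: ($299,512.8 − $150,000) × 0.01209 = $149,512.8 × 0.01209 = $1,807.609752
Regional Park District: $299,512.8 × 0.0034 = $1,018.34352
Total = $5,584.464432

$5,584.46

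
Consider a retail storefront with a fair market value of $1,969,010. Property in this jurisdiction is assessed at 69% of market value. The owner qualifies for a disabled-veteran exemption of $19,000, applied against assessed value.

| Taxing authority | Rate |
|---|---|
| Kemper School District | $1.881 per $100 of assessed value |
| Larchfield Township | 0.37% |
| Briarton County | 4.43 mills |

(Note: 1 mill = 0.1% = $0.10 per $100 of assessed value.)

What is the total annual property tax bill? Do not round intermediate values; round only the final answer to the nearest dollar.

Assessed value = $1,969,010 × 0.69 = $1,358,616.9
Taxable value = $1,358,616.9 − $19,000 = $1,339,616.9
Kemper School District: $1,339,616.9 × 0.01881 = $25,198.193889
Larchfield Township: $1,339,616.9 × 0.0037 = $4,956.58253
Briarton County: $1,339,616.9 × 0.00443 = $5,934.502867
Total = $36,089.279286

$36,089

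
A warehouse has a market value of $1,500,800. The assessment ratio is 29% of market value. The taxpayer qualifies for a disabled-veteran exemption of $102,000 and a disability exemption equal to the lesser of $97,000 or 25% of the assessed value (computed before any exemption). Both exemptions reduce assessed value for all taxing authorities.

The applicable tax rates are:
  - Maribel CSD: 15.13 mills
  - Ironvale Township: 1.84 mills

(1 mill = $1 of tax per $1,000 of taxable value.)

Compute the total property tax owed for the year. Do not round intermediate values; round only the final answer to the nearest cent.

$4,008.86

Assessed value = $1,500,800 × 0.29 = $435,232
Disability exemption = min($97,000, 25% × $435,232) = min($97,000, $108,808) = $97,000 (dollar cap binds)
Taxable value = $435,232 − $102,000 − $97,000 = $236,232
Maribel CSD: $236,232 × 0.01513 = $3,574.19016
Ironvale Township: $236,232 × 0.00184 = $434.66688
Total = $4,008.85704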